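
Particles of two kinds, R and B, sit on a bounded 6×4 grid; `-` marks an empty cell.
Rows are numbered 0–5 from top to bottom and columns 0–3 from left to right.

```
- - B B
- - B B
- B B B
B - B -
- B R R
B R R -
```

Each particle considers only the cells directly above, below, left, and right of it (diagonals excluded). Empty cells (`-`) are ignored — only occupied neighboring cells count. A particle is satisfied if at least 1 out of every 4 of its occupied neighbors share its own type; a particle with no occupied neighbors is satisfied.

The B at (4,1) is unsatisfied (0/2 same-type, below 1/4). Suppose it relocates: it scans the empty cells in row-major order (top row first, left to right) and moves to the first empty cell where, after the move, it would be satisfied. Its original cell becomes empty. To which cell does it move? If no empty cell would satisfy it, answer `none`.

(0,0)

Vacating (4,1). Empty cells in order:
  (0,0): 0/0 same-type → satisfied — stop here.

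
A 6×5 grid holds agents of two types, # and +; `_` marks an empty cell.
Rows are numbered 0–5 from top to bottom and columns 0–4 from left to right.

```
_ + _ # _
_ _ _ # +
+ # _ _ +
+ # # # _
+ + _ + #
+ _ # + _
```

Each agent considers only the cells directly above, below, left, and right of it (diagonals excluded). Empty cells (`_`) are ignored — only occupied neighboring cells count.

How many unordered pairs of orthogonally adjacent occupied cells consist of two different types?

7

Scan each occupied cell's neighbors to the right and below so each pair is counted once.
Row 0: #(0,3)–#(1,3)=  → 0/1 unlike.
Row 1: #(1,3)–+(1,4)≠ +(1,4)–+(2,4)=  → 1/2 unlike.
Row 2: +(2,0)–#(2,1)≠ +(2,0)–+(3,0)= #(2,1)–#(3,1)=  → 1/3 unlike.
Row 3: +(3,0)–#(3,1)≠ +(3,0)–+(4,0)= #(3,1)–#(3,2)= #(3,1)–+(4,1)≠ #(3,2)–#(3,3)= #(3,3)–+(4,3)≠  → 3/6 unlike.
Row 4: +(4,0)–+(4,1)= +(4,0)–+(5,0)= +(4,3)–#(4,4)≠ +(4,3)–+(5,3)=  → 1/4 unlike.
Row 5: #(5,2)–+(5,3)≠  → 1/1 unlike.
Total adjacent occupied pairs: 17; unlike-type pairs: 7.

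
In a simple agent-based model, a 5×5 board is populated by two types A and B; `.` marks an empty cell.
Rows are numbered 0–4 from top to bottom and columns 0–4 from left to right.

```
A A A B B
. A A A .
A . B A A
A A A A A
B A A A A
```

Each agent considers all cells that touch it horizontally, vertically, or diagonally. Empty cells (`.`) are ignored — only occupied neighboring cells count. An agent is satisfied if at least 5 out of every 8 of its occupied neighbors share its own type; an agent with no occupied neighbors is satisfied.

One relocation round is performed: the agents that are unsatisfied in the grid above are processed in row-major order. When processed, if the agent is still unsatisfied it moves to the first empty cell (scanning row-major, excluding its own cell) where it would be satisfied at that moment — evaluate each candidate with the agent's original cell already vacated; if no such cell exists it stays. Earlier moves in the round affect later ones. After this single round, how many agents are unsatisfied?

3

Initially unsatisfied (in order): (0,3), (0,4), (1,3), (2,2), (4,0).
  (0,3): no empty cell satisfies it; stays.
  (0,4): no empty cell satisfies it; stays.
  (1,3) → (1,0).
  (2,2): no empty cell satisfies it; stays.
  (4,0): no empty cell satisfies it; stays.
Resulting grid:
A A A B B
A A A . .
A . B A A
A A A A A
B A A A A
Unsatisfied now: (0,3), (2,2), (4,0).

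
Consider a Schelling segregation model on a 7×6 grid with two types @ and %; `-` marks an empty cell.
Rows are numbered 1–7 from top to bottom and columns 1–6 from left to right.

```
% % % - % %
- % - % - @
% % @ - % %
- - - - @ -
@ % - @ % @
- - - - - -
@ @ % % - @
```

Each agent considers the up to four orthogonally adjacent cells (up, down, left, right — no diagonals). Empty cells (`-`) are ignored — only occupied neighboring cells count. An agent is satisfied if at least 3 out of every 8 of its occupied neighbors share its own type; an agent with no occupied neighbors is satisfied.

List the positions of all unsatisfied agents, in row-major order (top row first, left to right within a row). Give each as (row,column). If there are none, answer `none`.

(1,1)% 1/1 ok
(1,2)% 3/3 ok
(1,3)% 1/1 ok
(1,5)% 1/1 ok
(1,6)% 1/2 ok
(2,2)% 2/2 ok
(2,4)% 0/0 ok
(2,6)@ 0/2 unhappy
(3,1)% 1/1 ok
(3,2)% 2/3 ok
(3,3)@ 0/1 unhappy
(3,5)% 1/2 ok
(3,6)% 1/2 ok
(4,5)@ 0/2 unhappy
(5,1)@ 0/1 unhappy
(5,2)% 0/1 unhappy
(5,4)@ 0/1 unhappy
(5,5)% 0/3 unhappy
(5,6)@ 0/1 unhappy
(7,1)@ 1/1 ok
(7,2)@ 1/2 ok
(7,3)% 1/2 ok
(7,4)% 1/1 ok
(7,6)@ 0/0 ok

(2,6), (3,3), (4,5), (5,1), (5,2), (5,4), (5,5), (5,6)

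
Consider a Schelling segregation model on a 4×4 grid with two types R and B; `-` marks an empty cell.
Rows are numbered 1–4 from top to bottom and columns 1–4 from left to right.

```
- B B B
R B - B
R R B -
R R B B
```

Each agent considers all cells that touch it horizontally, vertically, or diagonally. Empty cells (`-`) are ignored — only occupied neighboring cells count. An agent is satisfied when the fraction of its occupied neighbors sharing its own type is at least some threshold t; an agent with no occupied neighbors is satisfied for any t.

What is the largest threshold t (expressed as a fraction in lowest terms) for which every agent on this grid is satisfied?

(1,2)B 2/3
(1,3)B 4/4
(1,4)B 2/2
(2,1)R 2/4
(2,2)B 3/6
(2,4)B 3/3
(3,1)R 4/5
(3,2)R 4/7
(3,3)B 4/6
(4,1)R 3/3
(4,2)R 3/5
(4,3)B 2/4
(4,4)B 2/2
The smallest same-type fraction is 2/4 at (2,1), which reduces to 1/2. Any threshold above that leaves this agent unsatisfied.

1/2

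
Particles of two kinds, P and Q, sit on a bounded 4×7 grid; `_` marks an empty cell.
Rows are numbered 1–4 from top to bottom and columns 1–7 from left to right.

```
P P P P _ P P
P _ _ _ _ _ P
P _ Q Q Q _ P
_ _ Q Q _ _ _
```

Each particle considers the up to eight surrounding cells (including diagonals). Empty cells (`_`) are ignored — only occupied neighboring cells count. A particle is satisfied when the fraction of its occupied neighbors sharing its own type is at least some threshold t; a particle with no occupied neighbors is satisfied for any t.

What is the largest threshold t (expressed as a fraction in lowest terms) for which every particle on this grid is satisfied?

Row 1: (1,1)P 2/2 · (1,2)P 3/3 · (1,3)P 2/2 · (1,4)P 1/1 · (1,6)P 2/2 · (1,7)P 2/2
Row 2: (2,1)P 3/3 · (2,7)P 3/3
Row 3: (3,1)P 1/1 · (3,3)Q 3/3 · (3,4)Q 4/4 · (3,5)Q 2/2 · (3,7)P 1/1
Row 4: (4,3)Q 3/3 · (4,4)Q 4/4
The smallest same-type fraction is 2/2 at (1,1), which reduces to 1/1. Any threshold above that leaves this particle unsatisfied.

1/1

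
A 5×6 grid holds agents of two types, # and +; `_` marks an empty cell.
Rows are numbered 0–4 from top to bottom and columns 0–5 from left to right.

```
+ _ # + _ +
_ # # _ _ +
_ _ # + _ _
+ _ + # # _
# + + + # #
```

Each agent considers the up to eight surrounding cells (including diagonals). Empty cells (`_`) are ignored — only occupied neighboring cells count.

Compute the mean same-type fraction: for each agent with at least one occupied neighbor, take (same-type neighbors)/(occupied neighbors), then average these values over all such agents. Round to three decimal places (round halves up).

0.561

Row 0: (0,0)+ 0/1 · (0,2)# 2/3 · (0,3)+ 0/2 · (0,5)+ 1/1
Row 1: (1,1)# 3/4 · (1,2)# 3/5 · (1,5)+ 1/1
Row 2: (2,2)# 3/5 · (2,3)+ 1/5
Row 3: (3,0)+ 1/2 · (3,2)+ 4/6 · (3,3)# 3/7 · (3,4)# 3/5
Row 4: (4,0)# 0/2 · (4,1)+ 3/4 · (4,2)+ 3/4 · (4,3)+ 2/5 · (4,4)# 3/4 · (4,5)# 2/2
Sum over 19 agents: 0/1 + 2/3 + 0/2 + 1/1 + 3/4 + 3/5 + 1/1 + 3/5 + 1/5 + 1/2 + 4/6 + 3/7 + 3/5 + 0/2 + 3/4 + 3/4 + 2/5 + 3/4 + 2/2 = 2239/210; mean = 2239/210 ÷ 19 = 2239/3990 = 0.561152… → 0.561.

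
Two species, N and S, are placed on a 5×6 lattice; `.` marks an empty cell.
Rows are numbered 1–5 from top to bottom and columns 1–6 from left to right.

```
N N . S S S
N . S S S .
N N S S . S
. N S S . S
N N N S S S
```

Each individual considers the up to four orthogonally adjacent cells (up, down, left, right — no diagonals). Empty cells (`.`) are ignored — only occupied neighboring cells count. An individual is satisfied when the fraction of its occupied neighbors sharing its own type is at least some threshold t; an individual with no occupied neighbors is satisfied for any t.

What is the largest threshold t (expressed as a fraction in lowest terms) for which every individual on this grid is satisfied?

(1,1)N 2/2
(1,2)N 1/1
(1,4)S 2/2
(1,5)S 3/3
(1,6)S 1/1
(2,1)N 2/2
(2,3)S 2/2
(2,4)S 4/4
(2,5)S 2/2
(3,1)N 2/2
(3,2)N 2/3
(3,3)S 3/4
(3,4)S 3/3
(3,6)S 1/1
(4,2)N 2/3
(4,3)S 2/4
(4,4)S 3/3
(4,6)S 2/2
(5,1)N 1/1
(5,2)N 3/3
(5,3)N 1/3
(5,4)S 2/3
(5,5)S 2/2
(5,6)S 2/2
The smallest same-type fraction is 1/3 at (5,3), which reduces to 1/3. Any threshold above that leaves this individual unsatisfied.

1/3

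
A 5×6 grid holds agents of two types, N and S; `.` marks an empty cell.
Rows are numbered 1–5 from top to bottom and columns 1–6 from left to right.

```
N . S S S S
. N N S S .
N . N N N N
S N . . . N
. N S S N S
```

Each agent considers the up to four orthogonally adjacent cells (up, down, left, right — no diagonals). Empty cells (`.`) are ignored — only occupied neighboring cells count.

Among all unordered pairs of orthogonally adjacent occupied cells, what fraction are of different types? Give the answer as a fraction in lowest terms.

Scan each occupied cell's neighbors to the right and below so each pair is counted once.
Row 1: S(1,3)–S(1,4)= S(1,3)–N(2,3)≠ S(1,4)–S(1,5)= S(1,4)–S(2,4)= S(1,5)–S(1,6)= S(1,5)–S(2,5)=  → 1/6 unlike.
Row 2: N(2,2)–N(2,3)= N(2,3)–S(2,4)≠ N(2,3)–N(3,3)= S(2,4)–S(2,5)= S(2,4)–N(3,4)≠ S(2,5)–N(3,5)≠  → 3/6 unlike.
Row 3: N(3,1)–S(4,1)≠ N(3,3)–N(3,4)= N(3,4)–N(3,5)= N(3,5)–N(3,6)= N(3,6)–N(4,6)=  → 1/5 unlike.
Row 4: S(4,1)–N(4,2)≠ N(4,2)–N(5,2)= N(4,6)–S(5,6)≠  → 2/3 unlike.
Row 5: N(5,2)–S(5,3)≠ S(5,3)–S(5,4)= S(5,4)–N(5,5)≠ N(5,5)–S(5,6)≠  → 3/4 unlike.
Total adjacent occupied pairs: 24; unlike-type pairs: 10.
10/24 reduces to 5/12.

5/12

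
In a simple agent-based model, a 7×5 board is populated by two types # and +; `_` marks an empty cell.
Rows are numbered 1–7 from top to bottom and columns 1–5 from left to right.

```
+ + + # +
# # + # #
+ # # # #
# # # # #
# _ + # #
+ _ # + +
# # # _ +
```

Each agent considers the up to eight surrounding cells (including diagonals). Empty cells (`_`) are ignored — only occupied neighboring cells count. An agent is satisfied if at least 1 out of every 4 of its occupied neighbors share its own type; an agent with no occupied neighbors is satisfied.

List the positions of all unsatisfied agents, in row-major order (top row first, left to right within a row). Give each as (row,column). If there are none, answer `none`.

(1,5), (3,1), (5,3), (6,1)

Row 1: (1,1)+ 1/3 ok · (1,2)+ 3/5 ok · (1,3)+ 2/5 ok · (1,4)# 2/5 ok · (1,5)+ 0/3 unhappy
Row 2: (2,1)# 2/5 ok · (2,2)# 3/8 ok · (2,3)+ 2/8 ok · (2,4)# 5/8 ok · (2,5)# 4/5 ok
Row 3: (3,1)+ 0/5 unhappy · (3,2)# 6/8 ok · (3,3)# 7/8 ok · (3,4)# 7/8 ok · (3,5)# 5/5 ok
Row 4: (4,1)# 3/4 ok · (4,2)# 5/7 ok · (4,3)# 6/7 ok · (4,4)# 7/8 ok · (4,5)# 5/5 ok
Row 5: (5,1)# 2/3 ok · (5,3)+ 1/6 unhappy · (5,4)# 5/8 ok · (5,5)# 3/5 ok
Row 6: (6,1)+ 0/3 unhappy · (6,3)# 3/5 ok · (6,4)+ 3/7 ok · (6,5)+ 2/4 ok
Row 7: (7,1)# 1/2 ok · (7,2)# 3/4 ok · (7,3)# 2/3 ok · (7,5)+ 2/2 ok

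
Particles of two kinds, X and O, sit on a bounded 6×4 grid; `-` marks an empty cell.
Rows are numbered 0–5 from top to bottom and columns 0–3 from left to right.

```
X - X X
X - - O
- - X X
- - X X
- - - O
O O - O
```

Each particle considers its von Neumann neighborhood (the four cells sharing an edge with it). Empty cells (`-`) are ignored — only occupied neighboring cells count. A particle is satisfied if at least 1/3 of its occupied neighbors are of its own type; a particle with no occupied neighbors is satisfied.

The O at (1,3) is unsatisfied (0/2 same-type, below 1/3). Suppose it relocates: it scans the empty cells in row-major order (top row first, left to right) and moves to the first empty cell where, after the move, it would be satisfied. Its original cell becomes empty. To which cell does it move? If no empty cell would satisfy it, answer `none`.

(3,0)

Vacating (1,3). Empty cells in order:
  (0,1): 0/2 same-type → still unsatisfied.
  (1,1): 0/1 same-type → still unsatisfied.
  (1,2): 0/2 same-type → still unsatisfied.
  (2,0): 0/1 same-type → still unsatisfied.
  (2,1): 0/1 same-type → still unsatisfied.
  (3,0): 0/0 same-type → satisfied — stop here.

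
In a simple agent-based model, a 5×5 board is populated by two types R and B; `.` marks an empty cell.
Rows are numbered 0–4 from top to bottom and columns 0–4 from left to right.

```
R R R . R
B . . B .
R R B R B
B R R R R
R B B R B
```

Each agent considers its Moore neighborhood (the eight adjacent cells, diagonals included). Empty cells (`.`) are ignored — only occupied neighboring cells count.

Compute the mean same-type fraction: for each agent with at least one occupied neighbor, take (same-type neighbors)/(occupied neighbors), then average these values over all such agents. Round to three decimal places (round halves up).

Row 0: (0,0)R 1/2 · (0,1)R 2/3 · (0,2)R 1/2 · (0,4)R 0/1
Row 1: (1,0)B 0/4 · (1,3)B 2/5
Row 2: (2,0)R 2/4 · (2,1)R 3/6 · (2,2)B 1/6 · (2,3)R 3/6 · (2,4)B 1/4
Row 3: (3,0)B 1/5 · (3,1)R 4/8 · (3,2)R 5/8 · (3,3)R 4/8 · (3,4)R 3/5
Row 4: (4,0)R 1/3 · (4,1)B 2/5 · (4,2)B 1/5 · (4,3)R 3/5 · (4,4)B 0/3
Sum over 21 agents: 1/2 + 2/3 + 1/2 + 0/1 + 0/4 + 2/5 + 2/4 + 3/6 + 1/6 + 3/6 + 1/4 + 1/5 + 4/8 + 5/8 + 4/8 + 3/5 + 1/3 + 2/5 + 1/5 + 3/5 + 0/3 = 953/120; mean = 953/120 ÷ 21 = 953/2520 = 0.378174… → 0.378.

0.378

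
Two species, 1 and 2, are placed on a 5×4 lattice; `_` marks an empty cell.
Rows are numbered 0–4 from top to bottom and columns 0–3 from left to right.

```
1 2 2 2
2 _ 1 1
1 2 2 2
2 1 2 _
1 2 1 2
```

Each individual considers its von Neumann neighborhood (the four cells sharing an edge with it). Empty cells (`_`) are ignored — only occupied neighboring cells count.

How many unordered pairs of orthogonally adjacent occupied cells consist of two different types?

18

Scan each occupied cell's neighbors to the right and below so each pair is counted once.
Row 0: 1(0,0)–2(0,1)≠ 1(0,0)–2(1,0)≠ 2(0,1)–2(0,2)= 2(0,2)–2(0,3)= 2(0,2)–1(1,2)≠ 2(0,3)–1(1,3)≠  → 4/6 unlike.
Row 1: 2(1,0)–1(2,0)≠ 1(1,2)–1(1,3)= 1(1,2)–2(2,2)≠ 1(1,3)–2(2,3)≠  → 3/4 unlike.
Row 2: 1(2,0)–2(2,1)≠ 1(2,0)–2(3,0)≠ 2(2,1)–2(2,2)= 2(2,1)–1(3,1)≠ 2(2,2)–2(2,3)= 2(2,2)–2(3,2)=  → 3/6 unlike.
Row 3: 2(3,0)–1(3,1)≠ 2(3,0)–1(4,0)≠ 1(3,1)–2(3,2)≠ 1(3,1)–2(4,1)≠ 2(3,2)–1(4,2)≠  → 5/5 unlike.
Row 4: 1(4,0)–2(4,1)≠ 2(4,1)–1(4,2)≠ 1(4,2)–2(4,3)≠  → 3/3 unlike.
Total adjacent occupied pairs: 24; unlike-type pairs: 18.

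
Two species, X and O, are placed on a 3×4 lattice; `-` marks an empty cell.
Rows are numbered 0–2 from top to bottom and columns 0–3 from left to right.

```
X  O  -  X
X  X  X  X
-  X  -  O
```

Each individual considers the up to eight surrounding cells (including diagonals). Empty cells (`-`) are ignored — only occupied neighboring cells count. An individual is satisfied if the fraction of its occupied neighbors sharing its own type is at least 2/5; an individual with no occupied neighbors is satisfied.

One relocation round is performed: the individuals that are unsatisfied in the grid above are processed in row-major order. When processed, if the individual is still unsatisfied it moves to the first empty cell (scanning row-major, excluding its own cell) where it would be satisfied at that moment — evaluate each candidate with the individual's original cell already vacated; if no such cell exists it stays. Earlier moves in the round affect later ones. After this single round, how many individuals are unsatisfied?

Initially unsatisfied (in order): (0,1), (2,3).
  (0,1): no empty cell satisfies it; stays.
  (2,3): no empty cell satisfies it; stays.
Resulting grid:
X O - X
X X X X
- X - O
Unsatisfied now: (0,1), (2,3).

2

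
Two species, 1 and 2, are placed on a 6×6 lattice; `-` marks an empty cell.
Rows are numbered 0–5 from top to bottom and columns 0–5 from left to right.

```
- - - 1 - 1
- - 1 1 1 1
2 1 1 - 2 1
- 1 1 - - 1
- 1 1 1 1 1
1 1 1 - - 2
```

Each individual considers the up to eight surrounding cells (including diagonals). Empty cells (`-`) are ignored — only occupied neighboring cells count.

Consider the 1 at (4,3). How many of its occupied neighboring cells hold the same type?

4

Occupied neighbors of (4,3): (3,2)=1, (4,2)=1, (4,4)=1, (5,2)=1.
Same type (1): 4 of 4.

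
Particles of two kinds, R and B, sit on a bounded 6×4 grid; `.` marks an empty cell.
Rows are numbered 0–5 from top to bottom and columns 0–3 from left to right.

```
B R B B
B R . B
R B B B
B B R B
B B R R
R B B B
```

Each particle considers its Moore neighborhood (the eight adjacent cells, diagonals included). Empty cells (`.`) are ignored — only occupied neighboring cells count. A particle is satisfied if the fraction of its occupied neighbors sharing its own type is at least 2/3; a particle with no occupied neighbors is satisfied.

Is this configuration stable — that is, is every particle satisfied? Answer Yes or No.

No

Row 0: (0,0)B 1/3 ✗ · (0,1)R 1/4 ✗ · (0,2)B 2/4 ✗ · (0,3)B 2/2 ✓
Row 1: (1,0)B 2/5 ✗ · (1,1)R 2/7 ✗ · (1,3)B 4/4 ✓
Row 2: (2,0)R 1/5 ✗ · (2,1)B 4/7 ✗ · (2,2)B 5/7 ✓ · (2,3)B 3/4 ✓
Row 3: (3,0)B 4/5 ✓ · (3,1)B 5/8 ✗ · (3,2)R 2/8 ✗ · (3,3)B 2/5 ✗
Row 4: (4,0)B 4/5 ✓ · (4,1)B 5/8 ✗ · (4,2)R 2/8 ✗ · (4,3)R 2/5 ✗
Row 5: (5,0)R 0/3 ✗ · (5,1)B 3/5 ✗ · (5,2)B 3/5 ✗ · (5,3)B 1/3 ✗
For instance (0,0) has only 1/3 same-type neighbors, below 2/3.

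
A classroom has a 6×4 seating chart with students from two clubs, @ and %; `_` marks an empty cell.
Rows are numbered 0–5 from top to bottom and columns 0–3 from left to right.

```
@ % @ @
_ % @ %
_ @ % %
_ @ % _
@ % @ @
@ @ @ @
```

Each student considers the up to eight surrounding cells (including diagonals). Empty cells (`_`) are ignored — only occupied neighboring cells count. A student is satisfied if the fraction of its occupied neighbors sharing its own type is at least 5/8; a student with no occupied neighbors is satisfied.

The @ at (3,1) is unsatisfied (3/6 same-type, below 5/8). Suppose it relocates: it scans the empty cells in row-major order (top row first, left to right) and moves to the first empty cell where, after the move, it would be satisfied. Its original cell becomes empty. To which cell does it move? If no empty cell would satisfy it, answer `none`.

(3,0)

Vacating (3,1). Empty cells in order:
  (1,0): 2/4 same-type → still unsatisfied.
  (2,0): 1/2 same-type → still unsatisfied.
  (3,0): 2/3 same-type → satisfied — stop here.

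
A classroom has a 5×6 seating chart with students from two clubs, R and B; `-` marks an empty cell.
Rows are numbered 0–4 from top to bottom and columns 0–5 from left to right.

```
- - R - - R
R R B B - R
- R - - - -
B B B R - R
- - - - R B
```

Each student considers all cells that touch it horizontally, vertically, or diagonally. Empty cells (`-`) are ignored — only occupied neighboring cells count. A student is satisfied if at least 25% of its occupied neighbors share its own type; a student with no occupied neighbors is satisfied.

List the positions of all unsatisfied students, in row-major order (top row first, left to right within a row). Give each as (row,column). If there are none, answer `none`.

(0,2)R 1/3 ✓
(0,5)R 1/1 ✓
(1,0)R 2/2 ✓
(1,1)R 3/4 ✓
(1,2)B 1/4 ✓
(1,3)B 1/2 ✓
(1,5)R 1/1 ✓
(2,1)R 2/6 ✓
(3,0)B 1/2 ✓
(3,1)B 2/3 ✓
(3,2)B 1/3 ✓
(3,3)R 1/2 ✓
(3,5)R 1/2 ✓
(4,4)R 2/3 ✓
(4,5)B 0/2 ✗

(4,5)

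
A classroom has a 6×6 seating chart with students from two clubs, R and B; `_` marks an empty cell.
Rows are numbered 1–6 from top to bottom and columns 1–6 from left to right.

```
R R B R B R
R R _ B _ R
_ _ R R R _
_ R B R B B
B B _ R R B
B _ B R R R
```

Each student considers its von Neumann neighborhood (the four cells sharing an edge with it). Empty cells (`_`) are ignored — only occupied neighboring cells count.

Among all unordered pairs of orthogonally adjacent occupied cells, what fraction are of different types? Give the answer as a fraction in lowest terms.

8/17

Scan each occupied cell's neighbors to the right and below so each pair is counted once.
Row 1: R(1,1)–R(1,2)= R(1,1)–R(2,1)= R(1,2)–B(1,3)≠ R(1,2)–R(2,2)= B(1,3)–R(1,4)≠ R(1,4)–B(1,5)≠ R(1,4)–B(2,4)≠ B(1,5)–R(1,6)≠ R(1,6)–R(2,6)=  → 5/9 unlike.
Row 2: R(2,1)–R(2,2)= B(2,4)–R(3,4)≠  → 1/2 unlike.
Row 3: R(3,3)–R(3,4)= R(3,3)–B(4,3)≠ R(3,4)–R(3,5)= R(3,4)–R(4,4)= R(3,5)–B(4,5)≠  → 2/5 unlike.
Row 4: R(4,2)–B(4,3)≠ R(4,2)–B(5,2)≠ B(4,3)–R(4,4)≠ R(4,4)–B(4,5)≠ R(4,4)–R(5,4)= B(4,5)–B(4,6)= B(4,5)–R(5,5)≠ B(4,6)–B(5,6)=  → 5/8 unlike.
Row 5: B(5,1)–B(5,2)= B(5,1)–B(6,1)= R(5,4)–R(5,5)= R(5,4)–R(6,4)= R(5,5)–B(5,6)≠ R(5,5)–R(6,5)= B(5,6)–R(6,6)≠  → 2/7 unlike.
Row 6: B(6,3)–R(6,4)≠ R(6,4)–R(6,5)= R(6,5)–R(6,6)=  → 1/3 unlike.
Total adjacent occupied pairs: 34; unlike-type pairs: 16.
16/34 reduces to 8/17.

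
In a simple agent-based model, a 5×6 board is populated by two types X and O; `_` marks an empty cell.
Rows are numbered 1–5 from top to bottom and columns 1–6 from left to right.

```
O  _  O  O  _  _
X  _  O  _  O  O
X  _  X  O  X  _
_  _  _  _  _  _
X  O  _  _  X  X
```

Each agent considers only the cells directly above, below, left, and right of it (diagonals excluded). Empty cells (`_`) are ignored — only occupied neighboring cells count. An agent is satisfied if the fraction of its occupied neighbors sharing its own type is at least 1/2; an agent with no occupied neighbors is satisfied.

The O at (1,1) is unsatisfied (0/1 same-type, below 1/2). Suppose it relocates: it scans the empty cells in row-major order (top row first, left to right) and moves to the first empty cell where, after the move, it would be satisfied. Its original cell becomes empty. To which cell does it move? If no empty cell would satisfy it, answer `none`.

Vacating (1,1). Empty cells in order:
  (1,2): 1/1 same-type → satisfied — stop here.

(1,2)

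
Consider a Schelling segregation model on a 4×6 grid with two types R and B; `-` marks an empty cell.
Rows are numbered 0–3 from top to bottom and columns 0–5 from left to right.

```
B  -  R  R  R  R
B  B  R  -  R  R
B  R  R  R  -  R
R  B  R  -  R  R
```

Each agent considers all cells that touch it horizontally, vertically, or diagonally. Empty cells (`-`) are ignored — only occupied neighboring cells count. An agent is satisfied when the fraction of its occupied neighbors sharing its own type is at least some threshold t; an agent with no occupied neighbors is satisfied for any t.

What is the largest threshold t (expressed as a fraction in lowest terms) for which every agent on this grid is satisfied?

1/5

Row 0: (0,0)B 2/2 · (0,2)R 2/3 · (0,3)R 4/4 · (0,4)R 4/4 · (0,5)R 3/3
Row 1: (1,0)B 3/4 · (1,1)B 3/7 · (1,2)R 5/6 · (1,4)R 6/6 · (1,5)R 4/4
Row 2: (2,0)B 3/5 · (2,1)R 4/8 · (2,2)R 4/6 · (2,3)R 5/5 · (2,5)R 4/4
Row 3: (3,0)R 1/3 · (3,1)B 1/5 · (3,2)R 3/4 · (3,4)R 3/3 · (3,5)R 2/2
The smallest same-type fraction is 1/5 at (3,1), which reduces to 1/5. Any threshold above that leaves this agent unsatisfied.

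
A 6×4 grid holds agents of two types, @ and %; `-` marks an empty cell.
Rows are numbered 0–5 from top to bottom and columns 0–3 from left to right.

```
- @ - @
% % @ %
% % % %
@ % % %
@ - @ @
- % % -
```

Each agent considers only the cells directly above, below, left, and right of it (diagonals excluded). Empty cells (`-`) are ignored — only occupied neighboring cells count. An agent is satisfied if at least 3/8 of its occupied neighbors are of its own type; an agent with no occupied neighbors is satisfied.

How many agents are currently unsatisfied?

6

(0,1)@ 0/1 unhappy
(0,3)@ 0/1 unhappy
(1,0)% 2/2 ok
(1,1)% 2/4 ok
(1,2)@ 0/3 unhappy
(1,3)% 1/3 unhappy
(2,0)% 2/3 ok
(2,1)% 4/4 ok
(2,2)% 3/4 ok
(2,3)% 3/3 ok
(3,0)@ 1/3 unhappy
(3,1)% 2/3 ok
(3,2)% 3/4 ok
(3,3)% 2/3 ok
(4,0)@ 1/1 ok
(4,2)@ 1/3 unhappy
(4,3)@ 1/2 ok
(5,1)% 1/1 ok
(5,2)% 1/2 ok
Unsatisfied: (0,1), (0,3), (1,2), (1,3), (3,0), (4,2) — 6 in total.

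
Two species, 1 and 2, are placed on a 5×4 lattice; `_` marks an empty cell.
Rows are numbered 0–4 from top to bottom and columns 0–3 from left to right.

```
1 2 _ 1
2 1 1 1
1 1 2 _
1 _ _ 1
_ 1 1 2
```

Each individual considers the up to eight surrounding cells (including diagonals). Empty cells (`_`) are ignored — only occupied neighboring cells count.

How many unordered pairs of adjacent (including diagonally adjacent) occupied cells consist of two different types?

14

Scan each occupied cell's neighbors to the right and below (and the two forward diagonals) so each pair is counted once.
Row 0: 1(0,0)–2(0,1)≠ 1(0,0)–2(1,0)≠ 1(0,0)–1(1,1)= 2(0,1)–1(1,1)≠ 2(0,1)–1(1,2)≠ 2(0,1)–2(1,0)= 1(0,3)–1(1,3)= 1(0,3)–1(1,2)=  → 4/8 unlike.
Row 1: 2(1,0)–1(1,1)≠ 2(1,0)–1(2,0)≠ 2(1,0)–1(2,1)≠ 1(1,1)–1(1,2)= 1(1,1)–1(2,1)= 1(1,1)–2(2,2)≠ 1(1,1)–1(2,0)= 1(1,2)–1(1,3)= 1(1,2)–2(2,2)≠ 1(1,2)–1(2,1)= 1(1,3)–2(2,2)≠  → 6/11 unlike.
Row 2: 1(2,0)–1(2,1)= 1(2,0)–1(3,0)= 1(2,1)–2(2,2)≠ 1(2,1)–1(3,0)= 2(2,2)–1(3,3)≠  → 2/5 unlike.
Row 3: 1(3,0)–1(4,1)= 1(3,3)–2(4,3)≠ 1(3,3)–1(4,2)=  → 1/3 unlike.
Row 4: 1(4,1)–1(4,2)= 1(4,2)–2(4,3)≠  → 1/2 unlike.
Total adjacent occupied pairs: 29; unlike-type pairs: 14.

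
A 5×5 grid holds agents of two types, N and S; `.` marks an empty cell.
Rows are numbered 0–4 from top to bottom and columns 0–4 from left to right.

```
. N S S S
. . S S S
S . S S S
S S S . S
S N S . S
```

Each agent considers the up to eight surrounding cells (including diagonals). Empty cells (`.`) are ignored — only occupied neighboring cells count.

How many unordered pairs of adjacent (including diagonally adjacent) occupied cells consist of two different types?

7

Scan each occupied cell's neighbors to the right and below (and the two forward diagonals) so each pair is counted once.
From row 0: 2 unlike of 11 pairs (running 2/11).
From row 1: 0 unlike of 9 pairs (running 2/20).
From row 2: 0 unlike of 9 pairs (running 2/29).
From row 3: 3 unlike of 10 pairs (running 5/39).
From row 4: 2 unlike of 2 pairs (running 7/41).
Total adjacent occupied pairs: 41; unlike-type pairs: 7.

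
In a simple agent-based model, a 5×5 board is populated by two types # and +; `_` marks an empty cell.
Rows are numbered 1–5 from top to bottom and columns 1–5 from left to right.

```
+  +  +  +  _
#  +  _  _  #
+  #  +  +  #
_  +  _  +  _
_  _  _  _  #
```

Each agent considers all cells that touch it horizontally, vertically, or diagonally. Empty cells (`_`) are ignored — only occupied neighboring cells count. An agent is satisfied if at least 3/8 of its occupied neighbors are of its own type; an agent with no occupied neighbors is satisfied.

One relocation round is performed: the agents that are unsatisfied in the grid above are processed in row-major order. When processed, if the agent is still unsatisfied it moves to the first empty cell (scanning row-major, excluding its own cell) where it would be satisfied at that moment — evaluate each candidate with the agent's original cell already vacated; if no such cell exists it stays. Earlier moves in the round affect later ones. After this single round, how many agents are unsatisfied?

Initially unsatisfied (in order): (2,1), (2,5), (3,2), (3,5), (5,5).
  (2,1) → (1,5).
  (2,5): now satisfied by earlier moves; stays.
  (3,2) → (2,4).
  (3,5): now satisfied by earlier moves; stays.
  (5,5): no empty cell satisfies it; stays.
Resulting grid:
+ + + + #
_ + _ # #
+ _ + + #
_ + _ + _
_ _ _ _ #
Unsatisfied now: (1,4), (5,5).

2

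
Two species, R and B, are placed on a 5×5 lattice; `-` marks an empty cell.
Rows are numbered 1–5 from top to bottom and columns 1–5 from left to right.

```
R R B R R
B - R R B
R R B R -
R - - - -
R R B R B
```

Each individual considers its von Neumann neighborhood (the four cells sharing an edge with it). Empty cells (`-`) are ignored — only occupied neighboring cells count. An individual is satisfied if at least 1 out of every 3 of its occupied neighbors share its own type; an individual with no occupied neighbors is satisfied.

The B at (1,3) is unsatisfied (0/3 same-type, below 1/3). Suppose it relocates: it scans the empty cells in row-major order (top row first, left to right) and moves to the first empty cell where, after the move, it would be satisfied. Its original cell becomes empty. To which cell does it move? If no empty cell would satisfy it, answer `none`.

(3,5)

Vacating (1,3). Empty cells in order:
  (2,2): 1/4 same-type → still unsatisfied.
  (3,5): 1/2 same-type → satisfied — stop here.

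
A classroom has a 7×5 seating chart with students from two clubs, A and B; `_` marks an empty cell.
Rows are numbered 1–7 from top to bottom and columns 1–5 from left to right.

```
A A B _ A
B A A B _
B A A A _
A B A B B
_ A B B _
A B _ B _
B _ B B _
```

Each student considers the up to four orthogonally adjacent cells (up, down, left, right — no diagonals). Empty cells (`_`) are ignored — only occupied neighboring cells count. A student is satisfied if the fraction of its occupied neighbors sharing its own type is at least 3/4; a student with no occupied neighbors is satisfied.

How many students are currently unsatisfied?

Row 1: (1,1)A 1/2 unhappy · (1,2)A 2/3 unhappy · (1,3)B 0/2 unhappy · (1,5)A 0/0 ok
Row 2: (2,1)B 1/3 unhappy · (2,2)A 3/4 ok · (2,3)A 2/4 unhappy · (2,4)B 0/2 unhappy
Row 3: (3,1)B 1/3 unhappy · (3,2)A 2/4 unhappy · (3,3)A 4/4 ok · (3,4)A 1/3 unhappy
Row 4: (4,1)A 0/2 unhappy · (4,2)B 0/4 unhappy · (4,3)A 1/4 unhappy · (4,4)B 2/4 unhappy · (4,5)B 1/1 ok
Row 5: (5,2)A 0/3 unhappy · (5,3)B 1/3 unhappy · (5,4)B 3/3 ok
Row 6: (6,1)A 0/2 unhappy · (6,2)B 0/2 unhappy · (6,4)B 2/2 ok
Row 7: (7,1)B 0/1 unhappy · (7,3)B 1/1 ok · (7,4)B 2/2 ok
Unsatisfied: (1,1), (1,2), (1,3), (2,1), (2,3), (2,4), (3,1), (3,2), (3,4), (4,1), (4,2), (4,3), (4,4), (5,2), (5,3), (6,1), (6,2), (7,1) — 18 in total.

18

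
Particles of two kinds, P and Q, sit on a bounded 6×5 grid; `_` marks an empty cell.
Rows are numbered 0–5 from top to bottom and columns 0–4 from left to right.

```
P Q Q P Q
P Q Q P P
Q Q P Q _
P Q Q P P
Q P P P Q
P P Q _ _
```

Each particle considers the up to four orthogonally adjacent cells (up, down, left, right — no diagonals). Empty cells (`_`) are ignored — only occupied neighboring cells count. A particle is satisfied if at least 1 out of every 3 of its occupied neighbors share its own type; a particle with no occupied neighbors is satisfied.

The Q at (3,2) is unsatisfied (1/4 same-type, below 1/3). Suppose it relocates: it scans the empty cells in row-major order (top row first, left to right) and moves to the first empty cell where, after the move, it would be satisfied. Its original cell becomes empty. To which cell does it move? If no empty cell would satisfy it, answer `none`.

(2,4)

Vacating (3,2). Empty cells in order:
  (2,4): 1/3 same-type → satisfied — stop here.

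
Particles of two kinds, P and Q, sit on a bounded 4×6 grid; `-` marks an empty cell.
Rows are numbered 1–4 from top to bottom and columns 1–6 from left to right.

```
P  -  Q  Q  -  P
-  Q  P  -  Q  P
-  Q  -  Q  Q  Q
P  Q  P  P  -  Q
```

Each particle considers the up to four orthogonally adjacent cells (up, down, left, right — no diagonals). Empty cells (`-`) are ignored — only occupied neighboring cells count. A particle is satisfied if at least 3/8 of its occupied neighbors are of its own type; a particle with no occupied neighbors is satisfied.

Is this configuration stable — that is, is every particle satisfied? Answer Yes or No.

No

(1,1)P 0/0 ✓
(1,3)Q 1/2 ✓
(1,4)Q 1/1 ✓
(1,6)P 1/1 ✓
(2,2)Q 1/2 ✓
(2,3)P 0/2 ✗
(2,5)Q 1/2 ✓
(2,6)P 1/3 ✗
(3,2)Q 2/2 ✓
(3,4)Q 1/2 ✓
(3,5)Q 3/3 ✓
(3,6)Q 2/3 ✓
(4,1)P 0/1 ✗
(4,2)Q 1/3 ✗
(4,3)P 1/2 ✓
(4,4)P 1/2 ✓
(4,6)Q 1/1 ✓
For instance (2,3) has only 0/2 same-type neighbors, below 3/8.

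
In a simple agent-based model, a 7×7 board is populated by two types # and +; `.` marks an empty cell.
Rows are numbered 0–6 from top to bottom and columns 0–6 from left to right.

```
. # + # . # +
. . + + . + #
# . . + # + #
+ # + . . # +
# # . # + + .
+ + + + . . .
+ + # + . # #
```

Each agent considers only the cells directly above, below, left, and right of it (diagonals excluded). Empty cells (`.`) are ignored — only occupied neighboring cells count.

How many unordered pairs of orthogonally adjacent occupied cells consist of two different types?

Scan each occupied cell's neighbors to the right and below so each pair is counted once.
From row 0: 6 unlike of 7 pairs (running 6/7).
From row 1: 1 unlike of 5 pairs (running 7/12).
From row 2: 6 unlike of 6 pairs (running 13/18).
From row 3: 5 unlike of 6 pairs (running 18/24).
From row 4: 4 unlike of 6 pairs (running 22/30).
From row 5: 1 unlike of 7 pairs (running 23/37).
From row 6: 2 unlike of 4 pairs (running 25/41).
Total adjacent occupied pairs: 41; unlike-type pairs: 25.

25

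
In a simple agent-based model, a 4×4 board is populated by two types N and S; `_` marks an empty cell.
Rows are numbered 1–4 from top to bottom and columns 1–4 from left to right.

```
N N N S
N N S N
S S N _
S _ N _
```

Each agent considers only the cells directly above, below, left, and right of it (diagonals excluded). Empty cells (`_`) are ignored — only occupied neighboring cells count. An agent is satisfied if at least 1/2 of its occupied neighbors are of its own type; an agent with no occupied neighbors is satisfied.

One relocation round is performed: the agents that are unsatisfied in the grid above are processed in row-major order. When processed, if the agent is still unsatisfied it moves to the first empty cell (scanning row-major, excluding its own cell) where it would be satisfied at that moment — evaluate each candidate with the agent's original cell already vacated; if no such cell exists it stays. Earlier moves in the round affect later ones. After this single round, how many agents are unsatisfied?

Initially unsatisfied (in order): (1,3), (1,4), (2,3), (2,4), (3,2), (3,3).
  (1,3) → (3,4).
  (1,4) → (1,3).
  (2,3) → (1,4).
  (2,4): now satisfied by earlier moves; stays.
  (3,2) → (4,2).
  (3,3): now satisfied by earlier moves; stays.
Resulting grid:
N N S S
N N _ N
S _ N N
S S N _
All satisfied now.

0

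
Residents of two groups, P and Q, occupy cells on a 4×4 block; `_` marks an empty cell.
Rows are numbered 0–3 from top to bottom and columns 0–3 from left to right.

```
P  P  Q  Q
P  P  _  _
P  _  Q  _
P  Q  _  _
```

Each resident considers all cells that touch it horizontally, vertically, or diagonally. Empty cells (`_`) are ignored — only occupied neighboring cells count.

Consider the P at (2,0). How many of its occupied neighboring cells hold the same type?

Occupied neighbors of (2,0): (1,0)=P, (1,1)=P, (3,0)=P, (3,1)=Q.
Same type (P): 3 of 4.

3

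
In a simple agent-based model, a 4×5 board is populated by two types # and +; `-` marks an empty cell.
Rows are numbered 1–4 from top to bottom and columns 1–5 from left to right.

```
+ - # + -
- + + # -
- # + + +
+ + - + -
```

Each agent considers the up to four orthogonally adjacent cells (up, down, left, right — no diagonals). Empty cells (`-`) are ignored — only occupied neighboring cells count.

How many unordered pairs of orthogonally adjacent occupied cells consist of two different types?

Scan each occupied cell's neighbors to the right and below so each pair is counted once.
Row 1: #(1,3)–+(1,4)≠ #(1,3)–+(2,3)≠ +(1,4)–#(2,4)≠  → 3/3 unlike.
Row 2: +(2,2)–+(2,3)= +(2,2)–#(3,2)≠ +(2,3)–#(2,4)≠ +(2,3)–+(3,3)= #(2,4)–+(3,4)≠  → 3/5 unlike.
Row 3: #(3,2)–+(3,3)≠ #(3,2)–+(4,2)≠ +(3,3)–+(3,4)= +(3,4)–+(3,5)= +(3,4)–+(4,4)=  → 2/5 unlike.
Row 4: +(4,1)–+(4,2)=  → 0/1 unlike.
Total adjacent occupied pairs: 14; unlike-type pairs: 8.

8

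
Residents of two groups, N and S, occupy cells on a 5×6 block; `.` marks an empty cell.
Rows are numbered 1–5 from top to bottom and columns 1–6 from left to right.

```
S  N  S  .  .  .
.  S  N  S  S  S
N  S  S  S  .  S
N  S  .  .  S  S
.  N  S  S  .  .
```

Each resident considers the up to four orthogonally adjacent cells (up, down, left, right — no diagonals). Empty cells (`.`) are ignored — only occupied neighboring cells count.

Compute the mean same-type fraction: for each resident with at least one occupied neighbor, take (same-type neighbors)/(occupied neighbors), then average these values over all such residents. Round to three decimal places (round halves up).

Row 1: (1,1)S 0/1 · (1,2)N 0/3 · (1,3)S 0/2
Row 2: (2,2)S 1/3 · (2,3)N 0/4 · (2,4)S 2/3 · (2,5)S 2/2 · (2,6)S 2/2
Row 3: (3,1)N 1/2 · (3,2)S 3/4 · (3,3)S 2/3 · (3,4)S 2/2 · (3,6)S 2/2
Row 4: (4,1)N 1/2 · (4,2)S 1/3 · (4,5)S 1/1 · (4,6)S 2/2
Row 5: (5,2)N 0/2 · (5,3)S 1/2 · (5,4)S 1/1
Sum over 20 residents: 0/1 + 0/3 + 0/2 + 1/3 + 0/4 + 2/3 + 2/2 + 2/2 + 1/2 + 3/4 + 2/3 + 2/2 + 2/2 + 1/2 + 1/3 + 1/1 + 2/2 + 0/2 + 1/2 + 1/1 = 45/4; mean = 45/4 ÷ 20 = 9/16 = 0.5625 → 0.563.

0.563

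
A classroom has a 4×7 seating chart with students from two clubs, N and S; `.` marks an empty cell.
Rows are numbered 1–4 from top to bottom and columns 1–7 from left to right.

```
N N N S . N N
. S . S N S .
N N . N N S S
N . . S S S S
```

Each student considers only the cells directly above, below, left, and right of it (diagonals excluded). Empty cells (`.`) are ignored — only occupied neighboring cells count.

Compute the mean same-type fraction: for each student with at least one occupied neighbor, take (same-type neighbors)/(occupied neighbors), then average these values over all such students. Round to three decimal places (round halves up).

0.639

(1,1)N 1/1
(1,2)N 2/3
(1,3)N 1/2
(1,4)S 1/2
(1,6)N 1/2
(1,7)N 1/1
(2,2)S 0/2
(2,4)S 1/3
(2,5)N 1/3
(2,6)S 1/3
(3,1)N 2/2
(3,2)N 1/2
(3,4)N 1/3
(3,5)N 2/4
(3,6)S 3/4
(3,7)S 2/2
(4,1)N 1/1
(4,4)S 1/2
(4,5)S 2/3
(4,6)S 3/3
(4,7)S 2/2
Sum over 21 students: 1/1 + 2/3 + 1/2 + 1/2 + 1/2 + 1/1 + 0/2 + 1/3 + 1/3 + 1/3 + 2/2 + 1/2 + 1/3 + 2/4 + 3/4 + 2/2 + 1/1 + 1/2 + 2/3 + 3/3 + 2/2 = 161/12; mean = 161/12 ÷ 21 = 23/36 = 0.638888… → 0.639.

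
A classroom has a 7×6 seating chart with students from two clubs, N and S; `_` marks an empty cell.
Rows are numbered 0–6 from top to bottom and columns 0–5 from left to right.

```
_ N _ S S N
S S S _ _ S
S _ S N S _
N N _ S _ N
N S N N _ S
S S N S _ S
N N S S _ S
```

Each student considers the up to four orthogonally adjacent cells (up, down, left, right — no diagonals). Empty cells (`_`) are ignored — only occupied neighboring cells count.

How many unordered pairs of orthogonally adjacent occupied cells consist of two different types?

Scan each occupied cell's neighbors to the right and below so each pair is counted once.
From row 0: 3 unlike of 4 pairs (running 3/4).
From row 1: 0 unlike of 4 pairs (running 3/8).
From row 2: 4 unlike of 4 pairs (running 7/12).
From row 3: 3 unlike of 5 pairs (running 10/17).
From row 4: 4 unlike of 8 pairs (running 14/25).
From row 5: 5 unlike of 8 pairs (running 19/33).
From row 6: 1 unlike of 3 pairs (running 20/36).
Total adjacent occupied pairs: 36; unlike-type pairs: 20.

20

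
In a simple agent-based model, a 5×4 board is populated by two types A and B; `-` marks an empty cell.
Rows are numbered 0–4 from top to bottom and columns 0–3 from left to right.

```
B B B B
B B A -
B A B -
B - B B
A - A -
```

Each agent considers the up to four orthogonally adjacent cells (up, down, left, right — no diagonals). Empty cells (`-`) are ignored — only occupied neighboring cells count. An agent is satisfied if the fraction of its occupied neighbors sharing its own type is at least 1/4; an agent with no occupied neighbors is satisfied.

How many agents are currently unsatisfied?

4

Row 0: (0,0)B 2/2 ✓ · (0,1)B 3/3 ✓ · (0,2)B 2/3 ✓ · (0,3)B 1/1 ✓
Row 1: (1,0)B 3/3 ✓ · (1,1)B 2/4 ✓ · (1,2)A 0/3 ✗
Row 2: (2,0)B 2/3 ✓ · (2,1)A 0/3 ✗ · (2,2)B 1/3 ✓
Row 3: (3,0)B 1/2 ✓ · (3,2)B 2/3 ✓ · (3,3)B 1/1 ✓
Row 4: (4,0)A 0/1 ✗ · (4,2)A 0/1 ✗
Unsatisfied: (1,2), (2,1), (4,0), (4,2) — 4 in total.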